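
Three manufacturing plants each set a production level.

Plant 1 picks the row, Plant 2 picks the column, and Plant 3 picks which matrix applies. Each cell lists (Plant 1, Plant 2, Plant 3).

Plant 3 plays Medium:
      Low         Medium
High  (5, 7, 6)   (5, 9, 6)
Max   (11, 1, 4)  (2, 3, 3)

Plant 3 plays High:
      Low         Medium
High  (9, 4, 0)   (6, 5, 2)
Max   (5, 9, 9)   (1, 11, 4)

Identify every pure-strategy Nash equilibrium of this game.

The unique pure-strategy Nash equilibrium is (High, Medium, Medium).

Plant 1 against (Low, Medium): payoffs 5, 11 → best response Max.
Plant 1 against (Low, High): payoffs 9, 5 → best response High.
Plant 1 against (Medium, Medium): payoffs 5, 2 → best response High.
Plant 1 against (Medium, High): payoffs 6, 1 → best response High.
Plant 2 against (High, Medium): payoffs 7, 9 → best response Medium.
Plant 2 against (High, High): payoffs 4, 5 → best response Medium.
Plant 2 against (Max, Medium): payoffs 1, 3 → best response Medium.
Plant 2 against (Max, High): payoffs 9, 11 → best response Medium.
Plant 3 against (High, Low): payoffs 6, 0 → best response Medium.
Plant 3 against (High, Medium): payoffs 6, 2 → best response Medium.
Plant 3 against (Max, Low): payoffs 4, 9 → best response High.
Plant 3 against (Max, Medium): payoffs 3, 4 → best response High.
Mutual best responses: (High, Medium, Medium).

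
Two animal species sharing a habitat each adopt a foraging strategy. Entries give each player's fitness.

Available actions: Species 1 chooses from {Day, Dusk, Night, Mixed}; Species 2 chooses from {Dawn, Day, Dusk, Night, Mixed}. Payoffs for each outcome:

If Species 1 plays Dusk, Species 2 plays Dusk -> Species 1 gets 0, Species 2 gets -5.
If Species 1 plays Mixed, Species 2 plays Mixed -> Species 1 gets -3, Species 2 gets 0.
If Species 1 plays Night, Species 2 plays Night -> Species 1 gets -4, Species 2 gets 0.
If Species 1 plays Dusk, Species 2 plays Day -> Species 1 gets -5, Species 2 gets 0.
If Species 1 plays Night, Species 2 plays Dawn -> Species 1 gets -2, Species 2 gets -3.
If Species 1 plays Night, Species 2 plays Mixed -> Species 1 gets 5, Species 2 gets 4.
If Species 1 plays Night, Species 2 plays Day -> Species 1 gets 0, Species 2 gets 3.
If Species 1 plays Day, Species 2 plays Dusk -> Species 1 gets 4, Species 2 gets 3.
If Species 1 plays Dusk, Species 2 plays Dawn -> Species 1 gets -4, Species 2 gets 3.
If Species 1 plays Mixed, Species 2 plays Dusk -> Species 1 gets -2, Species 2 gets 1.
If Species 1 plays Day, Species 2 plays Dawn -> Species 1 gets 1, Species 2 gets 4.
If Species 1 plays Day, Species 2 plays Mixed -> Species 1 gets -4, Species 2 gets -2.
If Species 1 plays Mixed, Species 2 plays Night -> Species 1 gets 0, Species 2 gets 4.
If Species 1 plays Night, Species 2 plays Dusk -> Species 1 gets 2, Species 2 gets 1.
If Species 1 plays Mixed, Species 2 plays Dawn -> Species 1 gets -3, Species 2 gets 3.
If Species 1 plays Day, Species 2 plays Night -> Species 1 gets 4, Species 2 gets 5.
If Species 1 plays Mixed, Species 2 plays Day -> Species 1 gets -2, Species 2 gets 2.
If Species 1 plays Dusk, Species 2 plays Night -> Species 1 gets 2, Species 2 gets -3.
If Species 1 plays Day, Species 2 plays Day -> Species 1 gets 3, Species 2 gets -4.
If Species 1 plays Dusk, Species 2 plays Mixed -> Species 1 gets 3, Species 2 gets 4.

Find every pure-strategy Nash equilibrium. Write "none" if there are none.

Mark each player's best response to every combination of opponents' strategies; a profile where every player is best-responding is a pure Nash equilibrium.
Species 1 against Dawn: payoffs 1, -4, -2, -3 → best response Day.
Species 1 against Day: payoffs 3, -5, 0, -2 → best response Day.
Species 1 against Dusk: payoffs 4, 0, 2, -2 → best response Day.
Species 1 against Night: payoffs 4, 2, -4, 0 → best response Day.
Species 1 against Mixed: payoffs -4, 3, 5, -3 → best response Night.
Species 2 against Day: payoffs 4, -4, 3, 5, -2 → best response Night.
Species 2 against Dusk: payoffs 3, 0, -5, -3, 4 → best response Mixed.
Species 2 against Night: payoffs -3, 3, 1, 0, 4 → best response Mixed.
Species 2 against Mixed: payoffs 3, 2, 1, 4, 0 → best response Night.
Mutual best responses: (Day, Night); (Night, Mixed).

Pure-strategy Nash equilibria: (Day, Night) and (Night, Mixed)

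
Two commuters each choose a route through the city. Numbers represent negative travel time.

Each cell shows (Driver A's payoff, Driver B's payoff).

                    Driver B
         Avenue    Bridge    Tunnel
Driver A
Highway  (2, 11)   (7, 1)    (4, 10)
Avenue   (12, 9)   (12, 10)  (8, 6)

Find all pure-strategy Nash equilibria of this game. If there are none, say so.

(Highway, Avenue): Driver A can switch to Avenue (2 → 12). Not NE.
(Highway, Bridge): Driver A can switch to Avenue (7 → 12). Not NE.
(Highway, Tunnel): Driver A can switch to Avenue (4 → 8). Not NE.
(Avenue, Avenue): Driver B can switch to Bridge (9 → 10). Not NE.
(Avenue, Bridge): Driver A gets 12, best alternative 7; Driver B gets 10, best alternative 9. No profitable deviation — NE.
(Avenue, Tunnel): Driver B can switch to Avenue (6 → 9). Not NE.

(Avenue, Bridge)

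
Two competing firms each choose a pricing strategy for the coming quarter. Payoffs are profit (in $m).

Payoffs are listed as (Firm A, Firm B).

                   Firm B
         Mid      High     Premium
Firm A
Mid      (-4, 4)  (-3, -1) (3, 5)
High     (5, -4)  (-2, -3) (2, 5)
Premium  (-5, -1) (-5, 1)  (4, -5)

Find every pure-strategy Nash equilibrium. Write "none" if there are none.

Firm A against Mid: payoffs -4, 5, -5 → best response High.
Firm A against High: payoffs -3, -2, -5 → best response High.
Firm A against Premium: payoffs 3, 2, 4 → best response Premium.
Firm B against Mid: payoffs 4, -1, 5 → best response Premium.
Firm B against High: payoffs -4, -3, 5 → best response Premium.
Firm B against Premium: payoffs -1, 1, -5 → best response High.
No profile is a mutual best response for all players.

none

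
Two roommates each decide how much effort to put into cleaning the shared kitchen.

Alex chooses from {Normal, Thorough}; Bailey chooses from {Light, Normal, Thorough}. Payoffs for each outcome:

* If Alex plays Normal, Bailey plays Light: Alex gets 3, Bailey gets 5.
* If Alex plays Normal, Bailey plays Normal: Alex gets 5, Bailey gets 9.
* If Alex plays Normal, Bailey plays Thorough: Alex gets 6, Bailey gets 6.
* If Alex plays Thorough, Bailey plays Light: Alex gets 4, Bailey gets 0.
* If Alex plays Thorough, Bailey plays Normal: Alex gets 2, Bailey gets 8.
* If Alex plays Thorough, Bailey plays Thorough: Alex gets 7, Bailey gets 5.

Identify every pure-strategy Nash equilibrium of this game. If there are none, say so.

Alex against Light: payoffs 3, 4 → best response Thorough.
Alex against Normal: payoffs 5, 2 → best response Normal.
Alex against Thorough: payoffs 6, 7 → best response Thorough.
Bailey against Normal: payoffs 5, 9, 6 → best response Normal.
Bailey against Thorough: payoffs 0, 8, 5 → best response Normal.
Mutual best responses: (Normal, Normal).

The unique pure-strategy Nash equilibrium is (Normal, Normal).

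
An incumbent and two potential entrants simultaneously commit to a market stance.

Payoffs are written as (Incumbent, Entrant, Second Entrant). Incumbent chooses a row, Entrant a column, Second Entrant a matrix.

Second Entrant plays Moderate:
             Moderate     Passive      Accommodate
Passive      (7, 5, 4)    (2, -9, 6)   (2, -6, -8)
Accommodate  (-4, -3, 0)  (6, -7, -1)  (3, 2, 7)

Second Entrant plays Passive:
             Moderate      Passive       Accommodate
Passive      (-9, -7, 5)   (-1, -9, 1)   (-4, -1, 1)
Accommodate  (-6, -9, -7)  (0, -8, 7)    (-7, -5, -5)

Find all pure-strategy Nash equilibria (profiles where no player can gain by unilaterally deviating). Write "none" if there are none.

Pure-strategy Nash equilibria: (Passive, Accommodate, Passive) and (Accommodate, Accommodate, Moderate)

(Passive, Moderate, Moderate): Second Entrant can switch to Passive (4 → 5). Not NE.
(Passive, Moderate, Passive): Incumbent can switch to Accommodate (-9 → -6). Not NE.
(Passive, Passive, Moderate): Incumbent can switch to Accommodate (2 → 6). Not NE.
(Passive, Passive, Passive): Incumbent can switch to Accommodate (-1 → 0). Not NE.
(Passive, Accommodate, Moderate): Incumbent can switch to Accommodate (2 → 3). Not NE.
(Passive, Accommodate, Passive): Incumbent gets -4, best alternative -7; Entrant gets -1, best alternative -7; Second Entrant gets 1, best alternative -8. No profitable deviation — NE.
(Accommodate, Moderate, Moderate): Incumbent can switch to Passive (-4 → 7). Not NE.
(Accommodate, Moderate, Passive): Entrant can switch to Passive (-9 → -8). Not NE.
(Accommodate, Passive, Moderate): Entrant can switch to Moderate (-7 → -3). Not NE.
(Accommodate, Accommodate, Moderate): Incumbent gets 3, best alternative 2; Entrant gets 2, best alternative -3; Second Entrant gets 7, best alternative -5. No profitable deviation — NE.
(The remaining 2 profiles each have a profitable deviation by the same check.)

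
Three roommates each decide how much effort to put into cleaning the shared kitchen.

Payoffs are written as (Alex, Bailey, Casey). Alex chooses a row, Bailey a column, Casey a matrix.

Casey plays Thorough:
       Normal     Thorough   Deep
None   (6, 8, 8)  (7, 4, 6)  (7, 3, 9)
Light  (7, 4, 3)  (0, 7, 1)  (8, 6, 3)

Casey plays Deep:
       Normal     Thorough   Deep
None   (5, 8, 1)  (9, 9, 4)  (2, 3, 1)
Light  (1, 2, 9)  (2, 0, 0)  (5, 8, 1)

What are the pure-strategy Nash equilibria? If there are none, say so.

Alex against (Normal, Thorough): payoffs 6, 7 → best response Light.
Alex against (Normal, Deep): payoffs 5, 1 → best response None.
Alex against (Thorough, Thorough): payoffs 7, 0 → best response None.
Alex against (Thorough, Deep): payoffs 9, 2 → best response None.
Alex against (Deep, Thorough): payoffs 7, 8 → best response Light.
Alex against (Deep, Deep): payoffs 2, 5 → best response Light.
Bailey against (None, Thorough): payoffs 8, 4, 3 → best response Normal.
Bailey against (None, Deep): payoffs 8, 9, 3 → best response Thorough.
Bailey against (Light, Thorough): payoffs 4, 7, 6 → best response Thorough.
Bailey against (Light, Deep): payoffs 2, 0, 8 → best response Deep.
Casey against (None, Normal): payoffs 8, 1 → best response Thorough.
Casey against (None, Thorough): payoffs 6, 4 → best response Thorough.
Casey against (None, Deep): payoffs 9, 1 → best response Thorough.
Casey against (Light, Normal): payoffs 3, 9 → best response Deep.
Casey against (Light, Thorough): payoffs 1, 0 → best response Thorough.
Casey against (Light, Deep): payoffs 3, 1 → best response Thorough.
No profile is a mutual best response for all players.

No pure-strategy Nash equilibrium.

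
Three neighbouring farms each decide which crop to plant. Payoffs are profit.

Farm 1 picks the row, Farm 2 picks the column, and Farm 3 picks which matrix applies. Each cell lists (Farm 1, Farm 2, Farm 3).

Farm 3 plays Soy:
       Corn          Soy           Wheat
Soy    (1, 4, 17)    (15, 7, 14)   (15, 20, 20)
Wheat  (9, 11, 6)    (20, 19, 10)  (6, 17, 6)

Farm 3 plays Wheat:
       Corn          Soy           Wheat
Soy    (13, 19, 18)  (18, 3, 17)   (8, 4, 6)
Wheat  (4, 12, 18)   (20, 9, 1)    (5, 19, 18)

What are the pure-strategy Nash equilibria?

The pure Nash equilibria are (Soy, Corn, Wheat); (Soy, Wheat, Soy); (Wheat, Soy, Soy).

(Soy, Corn, Soy): Farm 1 can switch to Wheat (1 → 9). Not NE.
(Soy, Corn, Wheat): Farm 1 gets 13, best alternative 4; Farm 2 gets 19, best alternative 4; Farm 3 gets 18, best alternative 17. No profitable deviation — NE.
(Soy, Soy, Soy): Farm 1 can switch to Wheat (15 → 20). Not NE.
(Soy, Soy, Wheat): Farm 1 can switch to Wheat (18 → 20). Not NE.
(Soy, Wheat, Soy): Farm 1 gets 15, best alternative 6; Farm 2 gets 20, best alternative 7; Farm 3 gets 20, best alternative 6. No profitable deviation — NE.
(Soy, Wheat, Wheat): Farm 2 can switch to Corn (4 → 19). Not NE.
(Wheat, Corn, Soy): Farm 2 can switch to Soy (11 → 19). Not NE.
(Wheat, Corn, Wheat): Farm 1 can switch to Soy (4 → 13). Not NE.
(Wheat, Soy, Soy): Farm 1 gets 20, best alternative 15; Farm 2 gets 19, best alternative 17; Farm 3 gets 10, best alternative 1. No profitable deviation — NE.
(Wheat, Soy, Wheat): Farm 2 can switch to Corn (9 → 12). Not NE.
(Wheat, Wheat, Soy): Farm 1 can switch to Soy (6 → 15). Not NE.
(The remaining 1 profile has a profitable deviation by the same check.)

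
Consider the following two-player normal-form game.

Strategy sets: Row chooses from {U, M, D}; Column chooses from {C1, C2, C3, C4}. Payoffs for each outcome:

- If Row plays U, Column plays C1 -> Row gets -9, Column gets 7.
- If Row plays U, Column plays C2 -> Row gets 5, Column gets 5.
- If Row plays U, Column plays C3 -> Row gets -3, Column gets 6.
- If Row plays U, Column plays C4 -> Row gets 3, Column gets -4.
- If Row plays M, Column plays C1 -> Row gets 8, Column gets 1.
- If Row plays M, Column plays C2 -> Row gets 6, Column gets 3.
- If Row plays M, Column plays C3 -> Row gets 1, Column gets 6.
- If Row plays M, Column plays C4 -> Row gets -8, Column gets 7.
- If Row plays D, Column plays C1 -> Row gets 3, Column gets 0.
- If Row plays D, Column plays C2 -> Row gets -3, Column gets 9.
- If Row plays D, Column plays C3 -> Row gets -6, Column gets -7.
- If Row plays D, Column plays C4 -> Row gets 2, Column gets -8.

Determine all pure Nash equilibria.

Row against C1: payoffs -9, 8, 3 → best response M.
Row against C2: payoffs 5, 6, -3 → best response M.
Row against C3: payoffs -3, 1, -6 → best response M.
Row against C4: payoffs 3, -8, 2 → best response U.
Column against U: payoffs 7, 5, 6, -4 → best response C1.
Column against M: payoffs 1, 3, 6, 7 → best response C4.
Column against D: payoffs 0, 9, -7, -8 → best response C2.
No profile is a mutual best response for all players.

This game has no pure Nash equilibrium.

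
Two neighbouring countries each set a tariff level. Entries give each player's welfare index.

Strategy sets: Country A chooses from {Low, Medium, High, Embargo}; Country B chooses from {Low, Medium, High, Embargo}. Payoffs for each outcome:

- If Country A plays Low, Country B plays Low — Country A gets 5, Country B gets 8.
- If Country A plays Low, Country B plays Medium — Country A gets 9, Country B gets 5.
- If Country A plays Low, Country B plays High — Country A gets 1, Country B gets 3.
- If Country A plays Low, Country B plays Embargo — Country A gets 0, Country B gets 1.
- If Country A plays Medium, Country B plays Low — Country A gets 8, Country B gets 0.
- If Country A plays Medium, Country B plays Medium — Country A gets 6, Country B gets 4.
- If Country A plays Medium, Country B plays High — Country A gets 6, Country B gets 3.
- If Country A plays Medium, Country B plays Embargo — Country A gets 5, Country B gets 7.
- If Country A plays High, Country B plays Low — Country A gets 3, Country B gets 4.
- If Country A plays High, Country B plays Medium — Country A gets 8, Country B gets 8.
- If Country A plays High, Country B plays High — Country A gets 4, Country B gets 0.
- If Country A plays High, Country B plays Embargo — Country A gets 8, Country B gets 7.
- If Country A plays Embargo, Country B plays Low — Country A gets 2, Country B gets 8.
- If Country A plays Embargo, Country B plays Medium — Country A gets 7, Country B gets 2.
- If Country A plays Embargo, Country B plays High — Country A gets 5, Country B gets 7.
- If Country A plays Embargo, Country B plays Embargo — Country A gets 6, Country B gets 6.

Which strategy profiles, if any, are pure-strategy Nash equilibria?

Country A against Low: payoffs 5, 8, 3, 2 → best response Medium.
Country A against Medium: payoffs 9, 6, 8, 7 → best response Low.
Country A against High: payoffs 1, 6, 4, 5 → best response Medium.
Country A against Embargo: payoffs 0, 5, 8, 6 → best response High.
Country B against Low: payoffs 8, 5, 3, 1 → best response Low.
Country B against Medium: payoffs 0, 4, 3, 7 → best response Embargo.
Country B against High: payoffs 4, 8, 0, 7 → best response Medium.
Country B against Embargo: payoffs 8, 2, 7, 6 → best response Low.
No profile is a mutual best response for all players.

No pure-strategy Nash equilibrium.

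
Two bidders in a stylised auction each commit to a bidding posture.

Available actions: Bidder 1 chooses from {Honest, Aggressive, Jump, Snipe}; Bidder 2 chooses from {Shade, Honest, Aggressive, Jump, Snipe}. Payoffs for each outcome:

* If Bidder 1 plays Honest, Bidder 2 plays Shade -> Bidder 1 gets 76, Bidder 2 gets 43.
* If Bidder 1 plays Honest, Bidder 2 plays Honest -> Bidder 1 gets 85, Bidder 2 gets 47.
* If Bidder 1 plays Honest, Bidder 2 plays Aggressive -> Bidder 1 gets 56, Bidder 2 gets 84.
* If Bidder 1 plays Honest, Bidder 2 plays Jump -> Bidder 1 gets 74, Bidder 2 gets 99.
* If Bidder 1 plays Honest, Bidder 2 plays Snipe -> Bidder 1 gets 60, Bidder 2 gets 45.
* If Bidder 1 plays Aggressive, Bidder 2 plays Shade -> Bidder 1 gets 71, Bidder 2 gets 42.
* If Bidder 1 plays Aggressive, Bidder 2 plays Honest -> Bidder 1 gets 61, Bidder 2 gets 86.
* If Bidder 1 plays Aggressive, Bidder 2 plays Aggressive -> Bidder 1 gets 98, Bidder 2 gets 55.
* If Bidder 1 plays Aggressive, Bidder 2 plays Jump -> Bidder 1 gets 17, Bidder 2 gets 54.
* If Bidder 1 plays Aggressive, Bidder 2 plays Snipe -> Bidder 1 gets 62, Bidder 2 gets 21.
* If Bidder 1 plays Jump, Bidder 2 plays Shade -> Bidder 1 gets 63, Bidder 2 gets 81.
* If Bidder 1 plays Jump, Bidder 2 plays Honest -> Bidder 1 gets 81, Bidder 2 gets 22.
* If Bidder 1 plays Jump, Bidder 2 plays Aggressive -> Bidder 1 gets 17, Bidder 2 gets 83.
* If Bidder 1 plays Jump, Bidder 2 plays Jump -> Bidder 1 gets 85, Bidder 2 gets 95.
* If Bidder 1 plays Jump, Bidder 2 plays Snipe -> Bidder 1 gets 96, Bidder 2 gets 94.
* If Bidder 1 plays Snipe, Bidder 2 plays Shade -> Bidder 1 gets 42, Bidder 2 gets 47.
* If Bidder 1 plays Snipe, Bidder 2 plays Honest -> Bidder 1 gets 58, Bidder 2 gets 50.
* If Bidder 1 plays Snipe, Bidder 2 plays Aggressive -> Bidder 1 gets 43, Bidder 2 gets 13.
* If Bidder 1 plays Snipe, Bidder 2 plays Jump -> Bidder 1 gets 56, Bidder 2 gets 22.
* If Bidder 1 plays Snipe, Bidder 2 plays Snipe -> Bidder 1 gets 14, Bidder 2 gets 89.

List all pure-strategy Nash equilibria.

The unique pure-strategy Nash equilibrium is (Jump, Jump).

Check each profile: it is a Nash equilibrium iff no player can strictly gain by switching unilaterally.
(Honest, Shade): Bidder 2 can switch to Honest (43 → 47). Not NE.
(Honest, Honest): Bidder 2 can switch to Aggressive (47 → 84). Not NE.
(Honest, Aggressive): Bidder 1 can switch to Aggressive (56 → 98). Not NE.
(Honest, Jump): Bidder 1 can switch to Jump (74 → 85). Not NE.
(Honest, Snipe): Bidder 1 can switch to Aggressive (60 → 62). Not NE.
(Aggressive, Shade): Bidder 1 can switch to Honest (71 → 76). Not NE.
(Jump, Jump): Bidder 1 gets 85, best alternative 74; Bidder 2 gets 95, best alternative 94. No profitable deviation — NE.
(The remaining 13 profiles each have a profitable deviation by the same check.)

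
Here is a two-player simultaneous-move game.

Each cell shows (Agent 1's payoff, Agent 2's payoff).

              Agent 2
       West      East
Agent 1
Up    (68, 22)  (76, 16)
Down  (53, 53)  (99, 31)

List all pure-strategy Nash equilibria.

Agent 1 against West: payoffs 68, 53 → best response Up.
Agent 1 against East: payoffs 76, 99 → best response Down.
Agent 2 against Up: payoffs 22, 16 → best response West.
Agent 2 against Down: payoffs 53, 31 → best response West.
Mutual best responses: (Up, West).

The unique pure-strategy Nash equilibrium is (Up, West).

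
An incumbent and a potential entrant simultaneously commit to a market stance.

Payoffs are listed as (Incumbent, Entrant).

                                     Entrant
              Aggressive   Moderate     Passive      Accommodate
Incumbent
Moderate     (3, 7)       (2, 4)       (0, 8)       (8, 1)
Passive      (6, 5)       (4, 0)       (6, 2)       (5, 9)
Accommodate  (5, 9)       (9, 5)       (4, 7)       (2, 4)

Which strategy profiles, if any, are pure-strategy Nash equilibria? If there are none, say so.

(Moderate, Aggressive): Incumbent can switch to Passive (3 → 6). Not NE.
(Moderate, Moderate): Incumbent can switch to Passive (2 → 4). Not NE.
(Moderate, Passive): Incumbent can switch to Passive (0 → 6). Not NE.
(Moderate, Accommodate): Entrant can switch to Aggressive (1 → 7). Not NE.
(Passive, Aggressive): Entrant can switch to Accommodate (5 → 9). Not NE.
(Passive, Moderate): Incumbent can switch to Accommodate (4 → 9). Not NE.
(Passive, Passive): Entrant can switch to Aggressive (2 → 5). Not NE.
(Passive, Accommodate): Incumbent can switch to Moderate (5 → 8). Not NE.
(Accommodate, Aggressive): Incumbent can switch to Passive (5 → 6). Not NE.
(Accommodate, Moderate): Entrant can switch to Aggressive (5 → 9). Not NE.
(The remaining 2 profiles each have a profitable deviation by the same check.)

This game has no pure Nash equilibrium.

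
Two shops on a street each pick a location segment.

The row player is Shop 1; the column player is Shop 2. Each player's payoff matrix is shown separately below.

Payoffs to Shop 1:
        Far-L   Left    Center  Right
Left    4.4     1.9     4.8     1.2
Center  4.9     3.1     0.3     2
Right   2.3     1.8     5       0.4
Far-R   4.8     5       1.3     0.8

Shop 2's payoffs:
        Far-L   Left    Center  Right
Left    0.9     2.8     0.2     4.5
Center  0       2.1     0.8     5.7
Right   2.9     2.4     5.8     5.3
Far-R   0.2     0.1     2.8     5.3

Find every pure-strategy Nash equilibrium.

(Center, Right); (Right, Center)

For each player, find the best response to each opponent profile; mutual best responses are the pure NE.
Shop 1 against Far-L: payoffs 4.4, 4.9, 2.3, 4.8 → best response Center.
Shop 1 against Left: payoffs 1.9, 3.1, 1.8, 5 → best response Far-R.
Shop 1 against Center: payoffs 4.8, 0.3, 5, 1.3 → best response Right.
Shop 1 against Right: payoffs 1.2, 2, 0.4, 0.8 → best response Center.
Shop 2 against Left: payoffs 0.9, 2.8, 0.2, 4.5 → best response Right.
Shop 2 against Center: payoffs 0, 2.1, 0.8, 5.7 → best response Right.
Shop 2 against Right: payoffs 2.9, 2.4, 5.8, 5.3 → best response Center.
Shop 2 against Far-R: payoffs 0.2, 0.1, 2.8, 5.3 → best response Right.
Mutual best responses: (Center, Right); (Right, Center).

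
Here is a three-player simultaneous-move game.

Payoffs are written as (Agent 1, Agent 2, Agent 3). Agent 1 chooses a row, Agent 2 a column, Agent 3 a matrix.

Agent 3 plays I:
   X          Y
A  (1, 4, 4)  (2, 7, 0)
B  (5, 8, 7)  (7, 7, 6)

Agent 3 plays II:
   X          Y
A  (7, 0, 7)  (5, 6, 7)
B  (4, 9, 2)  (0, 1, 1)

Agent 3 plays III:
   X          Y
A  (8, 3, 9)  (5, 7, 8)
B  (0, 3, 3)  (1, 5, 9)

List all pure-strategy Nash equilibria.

(A, Y, III) and (B, X, I)

For each strategy profile, look for a profitable unilateral deviation.
(A, X, I): Agent 1 can switch to B (1 → 5). Not NE.
(A, X, II): Agent 2 can switch to Y (0 → 6). Not NE.
(A, X, III): Agent 2 can switch to Y (3 → 7). Not NE.
(A, Y, I): Agent 1 can switch to B (2 → 7). Not NE.
(A, Y, II): Agent 3 can switch to III (7 → 8). Not NE.
(A, Y, III): Agent 1 gets 5, best alternative 1; Agent 2 gets 7, best alternative 3; Agent 3 gets 8, best alternative 7. No profitable deviation — NE.
(B, X, I): Agent 1 gets 5, best alternative 1; Agent 2 gets 8, best alternative 7; Agent 3 gets 7, best alternative 3. No profitable deviation — NE.
(B, X, II): Agent 1 can switch to A (4 → 7). Not NE.
(B, X, III): Agent 1 can switch to A (0 → 8). Not NE.
(B, Y, I): Agent 2 can switch to X (7 → 8). Not NE.
(The remaining 2 profiles each have a profitable deviation by the same check.)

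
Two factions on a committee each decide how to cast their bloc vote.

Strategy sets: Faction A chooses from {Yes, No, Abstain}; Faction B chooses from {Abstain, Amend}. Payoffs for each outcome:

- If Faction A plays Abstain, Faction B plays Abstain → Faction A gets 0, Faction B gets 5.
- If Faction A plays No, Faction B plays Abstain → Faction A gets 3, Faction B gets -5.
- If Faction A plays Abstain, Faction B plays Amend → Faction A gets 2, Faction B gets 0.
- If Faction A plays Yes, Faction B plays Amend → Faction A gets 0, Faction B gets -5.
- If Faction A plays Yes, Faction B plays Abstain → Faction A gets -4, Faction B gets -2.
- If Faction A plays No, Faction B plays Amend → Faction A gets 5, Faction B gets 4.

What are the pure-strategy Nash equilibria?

Faction A against Abstain: payoffs -4, 3, 0 → best response No.
Faction A against Amend: payoffs 0, 5, 2 → best response No.
Faction B against Yes: payoffs -2, -5 → best response Abstain.
Faction B against No: payoffs -5, 4 → best response Amend.
Faction B against Abstain: payoffs 5, 0 → best response Abstain.
Mutual best responses: (No, Amend).

(No, Amend)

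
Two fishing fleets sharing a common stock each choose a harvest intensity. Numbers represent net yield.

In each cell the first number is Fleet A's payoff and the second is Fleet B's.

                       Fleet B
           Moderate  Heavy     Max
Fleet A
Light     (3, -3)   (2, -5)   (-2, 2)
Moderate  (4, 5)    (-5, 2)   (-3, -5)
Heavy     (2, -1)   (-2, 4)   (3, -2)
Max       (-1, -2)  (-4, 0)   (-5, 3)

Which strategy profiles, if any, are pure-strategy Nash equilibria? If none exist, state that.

Pure NE: (Moderate, Moderate)

Mark each player's best response to every combination of opponents' strategies; a profile where every player is best-responding is a pure Nash equilibrium.
Fleet A against Moderate: payoffs 3, 4, 2, -1 → best response Moderate.
Fleet A against Heavy: payoffs 2, -5, -2, -4 → best response Light.
Fleet A against Max: payoffs -2, -3, 3, -5 → best response Heavy.
Fleet B against Light: payoffs -3, -5, 2 → best response Max.
Fleet B against Moderate: payoffs 5, 2, -5 → best response Moderate.
Fleet B against Heavy: payoffs -1, 4, -2 → best response Heavy.
Fleet B against Max: payoffs -2, 0, 3 → best response Max.
Mutual best responses: (Moderate, Moderate).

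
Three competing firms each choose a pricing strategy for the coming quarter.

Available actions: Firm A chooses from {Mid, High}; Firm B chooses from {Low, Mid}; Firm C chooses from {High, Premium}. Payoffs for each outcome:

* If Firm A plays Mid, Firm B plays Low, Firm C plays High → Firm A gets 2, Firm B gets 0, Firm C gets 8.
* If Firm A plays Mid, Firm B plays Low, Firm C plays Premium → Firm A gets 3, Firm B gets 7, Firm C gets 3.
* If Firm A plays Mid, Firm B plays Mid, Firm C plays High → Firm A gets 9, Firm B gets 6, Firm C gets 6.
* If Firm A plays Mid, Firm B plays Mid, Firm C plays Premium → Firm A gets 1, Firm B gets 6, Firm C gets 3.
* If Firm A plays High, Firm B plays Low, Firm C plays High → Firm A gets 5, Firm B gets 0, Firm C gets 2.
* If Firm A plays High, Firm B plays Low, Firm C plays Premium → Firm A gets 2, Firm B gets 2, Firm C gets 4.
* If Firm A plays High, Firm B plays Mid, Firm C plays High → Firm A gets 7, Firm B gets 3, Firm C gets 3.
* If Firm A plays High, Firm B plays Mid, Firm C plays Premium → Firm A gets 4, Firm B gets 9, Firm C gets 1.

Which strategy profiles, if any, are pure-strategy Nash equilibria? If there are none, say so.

Pure NE: (Mid, Mid, High)

For each strategy profile, look for a profitable unilateral deviation.
(Mid, Low, High): Firm A can switch to High (2 → 5). Not NE.
(Mid, Low, Premium): Firm C can switch to High (3 → 8). Not NE.
(Mid, Mid, High): Firm A gets 9, best alternative 7; Firm B gets 6, best alternative 0; Firm C gets 6, best alternative 3. No profitable deviation — NE.
(Mid, Mid, Premium): Firm A can switch to High (1 → 4). Not NE.
(High, Low, High): Firm B can switch to Mid (0 → 3). Not NE.
(High, Low, Premium): Firm A can switch to Mid (2 → 3). Not NE.
(High, Mid, High): Firm A can switch to Mid (7 → 9). Not NE.
(High, Mid, Premium): Firm C can switch to High (1 → 3). Not NE.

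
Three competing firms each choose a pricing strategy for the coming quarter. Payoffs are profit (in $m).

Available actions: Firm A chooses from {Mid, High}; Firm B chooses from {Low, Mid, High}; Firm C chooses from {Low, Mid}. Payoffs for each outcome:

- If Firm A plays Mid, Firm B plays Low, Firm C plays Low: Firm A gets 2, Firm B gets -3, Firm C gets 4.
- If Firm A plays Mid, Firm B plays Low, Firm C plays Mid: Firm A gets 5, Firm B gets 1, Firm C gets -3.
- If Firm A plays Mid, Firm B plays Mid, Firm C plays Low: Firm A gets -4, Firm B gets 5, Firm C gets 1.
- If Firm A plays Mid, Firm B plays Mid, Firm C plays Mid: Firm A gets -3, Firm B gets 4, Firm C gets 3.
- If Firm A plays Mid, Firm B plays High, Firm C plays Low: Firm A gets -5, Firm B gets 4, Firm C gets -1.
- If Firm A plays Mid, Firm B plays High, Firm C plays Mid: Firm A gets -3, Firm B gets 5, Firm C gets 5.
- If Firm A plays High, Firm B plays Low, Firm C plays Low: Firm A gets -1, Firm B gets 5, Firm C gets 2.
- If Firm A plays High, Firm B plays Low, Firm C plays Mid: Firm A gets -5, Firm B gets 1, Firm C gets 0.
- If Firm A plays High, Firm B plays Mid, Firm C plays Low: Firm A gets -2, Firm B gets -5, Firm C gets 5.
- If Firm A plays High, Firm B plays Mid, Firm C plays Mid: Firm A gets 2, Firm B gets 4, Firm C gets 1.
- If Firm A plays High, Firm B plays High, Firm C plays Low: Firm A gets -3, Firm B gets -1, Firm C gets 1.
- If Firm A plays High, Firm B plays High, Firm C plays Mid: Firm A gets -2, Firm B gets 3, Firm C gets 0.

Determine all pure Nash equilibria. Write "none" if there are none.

There is no pure-strategy Nash equilibrium.

(Mid, Low, Low): Firm B can switch to Mid (-3 → 5). Not NE.
(Mid, Low, Mid): Firm B can switch to Mid (1 → 4). Not NE.
(Mid, Mid, Low): Firm A can switch to High (-4 → -2). Not NE.
(Mid, Mid, Mid): Firm A can switch to High (-3 → 2). Not NE.
(Mid, High, Low): Firm A can switch to High (-5 → -3). Not NE.
(Mid, High, Mid): Firm A can switch to High (-3 → -2). Not NE.
(The remaining 6 profiles each have a profitable deviation by the same check.)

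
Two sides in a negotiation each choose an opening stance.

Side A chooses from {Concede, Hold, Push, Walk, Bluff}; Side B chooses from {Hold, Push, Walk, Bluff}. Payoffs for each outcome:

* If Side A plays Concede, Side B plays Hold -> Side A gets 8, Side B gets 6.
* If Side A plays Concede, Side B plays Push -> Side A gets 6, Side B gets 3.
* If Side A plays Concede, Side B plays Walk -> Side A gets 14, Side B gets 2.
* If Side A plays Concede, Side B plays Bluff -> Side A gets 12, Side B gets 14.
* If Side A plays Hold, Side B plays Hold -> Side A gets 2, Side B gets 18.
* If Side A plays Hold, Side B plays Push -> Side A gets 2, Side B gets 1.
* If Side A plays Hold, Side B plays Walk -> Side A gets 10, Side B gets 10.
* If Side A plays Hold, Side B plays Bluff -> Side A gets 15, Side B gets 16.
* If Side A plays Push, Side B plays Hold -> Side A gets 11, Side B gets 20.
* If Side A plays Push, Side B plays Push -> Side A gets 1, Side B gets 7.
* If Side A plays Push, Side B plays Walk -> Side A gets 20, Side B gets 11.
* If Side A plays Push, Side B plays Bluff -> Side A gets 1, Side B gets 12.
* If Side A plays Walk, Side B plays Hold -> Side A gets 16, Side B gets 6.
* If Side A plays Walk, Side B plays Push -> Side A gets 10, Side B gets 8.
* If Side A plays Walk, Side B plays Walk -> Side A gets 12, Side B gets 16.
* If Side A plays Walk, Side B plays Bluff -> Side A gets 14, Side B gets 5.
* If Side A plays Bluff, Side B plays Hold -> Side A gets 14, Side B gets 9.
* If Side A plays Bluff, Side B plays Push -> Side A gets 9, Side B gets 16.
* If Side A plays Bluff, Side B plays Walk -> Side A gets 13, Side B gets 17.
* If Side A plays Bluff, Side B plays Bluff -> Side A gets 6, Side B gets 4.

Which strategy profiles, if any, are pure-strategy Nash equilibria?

Mark each player's best response to every combination of opponents' strategies; a profile where every player is best-responding is a pure Nash equilibrium.
Side A against Hold: payoffs 8, 2, 11, 16, 14 → best response Walk.
Side A against Push: payoffs 6, 2, 1, 10, 9 → best response Walk.
Side A against Walk: payoffs 14, 10, 20, 12, 13 → best response Push.
Side A against Bluff: payoffs 12, 15, 1, 14, 6 → best response Hold.
Side B against Concede: payoffs 6, 3, 2, 14 → best response Bluff.
Side B against Hold: payoffs 18, 1, 10, 16 → best response Hold.
Side B against Push: payoffs 20, 7, 11, 12 → best response Hold.
Side B against Walk: payoffs 6, 8, 16, 5 → best response Walk.
Side B against Bluff: payoffs 9, 16, 17, 4 → best response Walk.
No profile is a mutual best response for all players.

No pure-strategy Nash equilibrium.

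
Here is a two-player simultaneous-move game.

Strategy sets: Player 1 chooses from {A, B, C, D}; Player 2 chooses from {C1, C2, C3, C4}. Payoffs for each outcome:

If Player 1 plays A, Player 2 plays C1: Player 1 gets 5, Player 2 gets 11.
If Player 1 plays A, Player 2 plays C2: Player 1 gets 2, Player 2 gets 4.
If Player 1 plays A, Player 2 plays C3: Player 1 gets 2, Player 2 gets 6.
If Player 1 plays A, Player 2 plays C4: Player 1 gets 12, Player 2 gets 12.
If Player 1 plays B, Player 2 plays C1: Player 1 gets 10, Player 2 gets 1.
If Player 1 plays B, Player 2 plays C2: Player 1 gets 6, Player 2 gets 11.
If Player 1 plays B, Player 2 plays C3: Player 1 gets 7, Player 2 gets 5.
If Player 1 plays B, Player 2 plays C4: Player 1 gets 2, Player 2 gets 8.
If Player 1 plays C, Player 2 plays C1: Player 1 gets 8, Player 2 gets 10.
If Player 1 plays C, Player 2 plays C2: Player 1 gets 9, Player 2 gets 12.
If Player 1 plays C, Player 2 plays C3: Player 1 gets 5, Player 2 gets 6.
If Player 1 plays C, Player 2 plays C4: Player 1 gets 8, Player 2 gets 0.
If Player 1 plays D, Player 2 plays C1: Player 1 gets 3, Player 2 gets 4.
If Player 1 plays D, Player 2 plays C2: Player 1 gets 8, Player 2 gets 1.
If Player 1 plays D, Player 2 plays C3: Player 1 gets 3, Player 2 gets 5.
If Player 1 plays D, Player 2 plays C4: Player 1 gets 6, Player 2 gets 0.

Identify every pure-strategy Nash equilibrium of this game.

(A, C1): Player 1 can switch to B (5 → 10). Not NE.
(A, C2): Player 1 can switch to B (2 → 6). Not NE.
(A, C3): Player 1 can switch to B (2 → 7). Not NE.
(A, C4): Player 1 gets 12, best alternative 8; Player 2 gets 12, best alternative 11. No profitable deviation — NE.
(B, C1): Player 2 can switch to C2 (1 → 11). Not NE.
(B, C2): Player 1 can switch to C (6 → 9). Not NE.
(B, C3): Player 2 can switch to C2 (5 → 11). Not NE.
(C, C2): Player 1 gets 9, best alternative 8; Player 2 gets 12, best alternative 10. No profitable deviation — NE.
(The remaining 8 profiles each have a profitable deviation by the same check.)

Pure-strategy Nash equilibria: (A, C4), (C, C2)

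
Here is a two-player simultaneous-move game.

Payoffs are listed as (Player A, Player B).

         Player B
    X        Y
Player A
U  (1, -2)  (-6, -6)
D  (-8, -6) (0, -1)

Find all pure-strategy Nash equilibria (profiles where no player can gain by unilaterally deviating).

Mark each player's best response to every combination of opponents' strategies; a profile where every player is best-responding is a pure Nash equilibrium.
Player A against X: payoffs 1, -8 → best response U.
Player A against Y: payoffs -6, 0 → best response D.
Player B against U: payoffs -2, -6 → best response X.
Player B against D: payoffs -6, -1 → best response Y.
Mutual best responses: (U, X); (D, Y).

(U, X); (D, Y)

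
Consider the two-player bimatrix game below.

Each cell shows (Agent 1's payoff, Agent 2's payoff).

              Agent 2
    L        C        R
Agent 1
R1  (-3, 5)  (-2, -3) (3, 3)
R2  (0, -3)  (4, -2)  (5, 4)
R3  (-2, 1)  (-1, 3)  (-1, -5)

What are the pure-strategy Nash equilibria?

For each strategy profile, look for a profitable unilateral deviation.
(R1, L): Agent 1 can switch to R2 (-3 → 0). Not NE.
(R1, C): Agent 1 can switch to R2 (-2 → 4). Not NE.
(R1, R): Agent 1 can switch to R2 (3 → 5). Not NE.
(R2, L): Agent 2 can switch to C (-3 → -2). Not NE.
(R2, C): Agent 2 can switch to R (-2 → 4). Not NE.
(R2, R): Agent 1 gets 5, best alternative 3; Agent 2 gets 4, best alternative -2. No profitable deviation — NE.
(R3, L): Agent 1 can switch to R2 (-2 → 0). Not NE.
(R3, C): Agent 1 can switch to R2 (-1 → 4). Not NE.
(R3, R): Agent 1 can switch to R1 (-1 → 3). Not NE.

Pure NE: (R2, R)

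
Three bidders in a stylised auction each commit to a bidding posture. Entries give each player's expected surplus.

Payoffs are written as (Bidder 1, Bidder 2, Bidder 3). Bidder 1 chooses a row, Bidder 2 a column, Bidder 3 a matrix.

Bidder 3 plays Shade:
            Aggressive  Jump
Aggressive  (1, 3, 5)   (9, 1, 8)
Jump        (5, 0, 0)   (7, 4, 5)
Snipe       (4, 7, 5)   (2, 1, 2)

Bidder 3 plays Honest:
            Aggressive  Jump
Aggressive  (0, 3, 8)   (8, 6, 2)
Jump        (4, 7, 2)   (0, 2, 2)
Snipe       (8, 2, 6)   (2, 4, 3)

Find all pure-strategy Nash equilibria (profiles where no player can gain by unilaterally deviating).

none

Bidder 1 against (Aggressive, Shade): payoffs 1, 5, 4 → best response Jump.
Bidder 1 against (Aggressive, Honest): payoffs 0, 4, 8 → best response Snipe.
Bidder 1 against (Jump, Shade): payoffs 9, 7, 2 → best response Aggressive.
Bidder 1 against (Jump, Honest): payoffs 8, 0, 2 → best response Aggressive.
Bidder 2 against (Aggressive, Shade): payoffs 3, 1 → best response Aggressive.
Bidder 2 against (Aggressive, Honest): payoffs 3, 6 → best response Jump.
Bidder 2 against (Jump, Shade): payoffs 0, 4 → best response Jump.
Bidder 2 against (Jump, Honest): payoffs 7, 2 → best response Aggressive.
Bidder 2 against (Snipe, Shade): payoffs 7, 1 → best response Aggressive.
Bidder 2 against (Snipe, Honest): payoffs 2, 4 → best response Jump.
Bidder 3 against (Aggressive, Aggressive): payoffs 5, 8 → best response Honest.
Bidder 3 against (Aggressive, Jump): payoffs 8, 2 → best response Shade.
Bidder 3 against (Jump, Aggressive): payoffs 0, 2 → best response Honest.
Bidder 3 against (Jump, Jump): payoffs 5, 2 → best response Shade.
Bidder 3 against (Snipe, Aggressive): payoffs 5, 6 → best response Honest.
Bidder 3 against (Snipe, Jump): payoffs 2, 3 → best response Honest.
No profile is a mutual best response for all players.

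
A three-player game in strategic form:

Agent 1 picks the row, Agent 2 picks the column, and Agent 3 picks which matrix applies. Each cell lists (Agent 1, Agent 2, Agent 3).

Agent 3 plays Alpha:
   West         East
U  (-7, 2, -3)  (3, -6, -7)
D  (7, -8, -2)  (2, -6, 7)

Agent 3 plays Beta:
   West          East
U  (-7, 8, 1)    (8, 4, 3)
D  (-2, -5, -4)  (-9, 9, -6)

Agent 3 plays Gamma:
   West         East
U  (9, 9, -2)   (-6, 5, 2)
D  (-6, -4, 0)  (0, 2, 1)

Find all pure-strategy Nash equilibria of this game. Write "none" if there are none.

none

Mark each player's best response to every combination of opponents' strategies; a profile where every player is best-responding is a pure Nash equilibrium.
Agent 1 against (West, Alpha): payoffs -7, 7 → best response D.
Agent 1 against (West, Beta): payoffs -7, -2 → best response D.
Agent 1 against (West, Gamma): payoffs 9, -6 → best response U.
Agent 1 against (East, Alpha): payoffs 3, 2 → best response U.
Agent 1 against (East, Beta): payoffs 8, -9 → best response U.
Agent 1 against (East, Gamma): payoffs -6, 0 → best response D.
Agent 2 against (U, Alpha): payoffs 2, -6 → best response West.
Agent 2 against (U, Beta): payoffs 8, 4 → best response West.
Agent 2 against (U, Gamma): payoffs 9, 5 → best response West.
Agent 2 against (D, Alpha): payoffs -8, -6 → best response East.
Agent 2 against (D, Beta): payoffs -5, 9 → best response East.
Agent 2 against (D, Gamma): payoffs -4, 2 → best response East.
Agent 3 against (U, West): payoffs -3, 1, -2 → best response Beta.
Agent 3 against (U, East): payoffs -7, 3, 2 → best response Beta.
Agent 3 against (D, West): payoffs -2, -4, 0 → best response Gamma.
Agent 3 against (D, East): payoffs 7, -6, 1 → best response Alpha.
No profile is a mutual best response for all players.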